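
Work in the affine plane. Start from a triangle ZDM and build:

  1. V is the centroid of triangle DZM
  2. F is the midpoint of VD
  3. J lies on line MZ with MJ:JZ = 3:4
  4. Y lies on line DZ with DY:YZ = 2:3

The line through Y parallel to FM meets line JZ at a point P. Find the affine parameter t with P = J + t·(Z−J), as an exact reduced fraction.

t = -5/16

Assign Z = (0, 0), D = (1, 0), M = (0, 1) — the answer is frame-independent, so this choice is without loss of generality.
1. V is the centroid of triangle DZM ⇒ V = (1/3, 1/3)
2. F is the midpoint of VD ⇒ F = (2/3, 1/6)
3. J lies on line MZ with MJ:JZ = 3:4 ⇒ J = (0, 4/7)
4. Y lies on line DZ with DY:YZ = 2:3 ⇒ Y = (3/5, 0)
through Y parallel to FM: direction (-2/3, 5/6); meets JZ at P = (0, 3/4)
P = J + t·(Z−J) with t = -5/16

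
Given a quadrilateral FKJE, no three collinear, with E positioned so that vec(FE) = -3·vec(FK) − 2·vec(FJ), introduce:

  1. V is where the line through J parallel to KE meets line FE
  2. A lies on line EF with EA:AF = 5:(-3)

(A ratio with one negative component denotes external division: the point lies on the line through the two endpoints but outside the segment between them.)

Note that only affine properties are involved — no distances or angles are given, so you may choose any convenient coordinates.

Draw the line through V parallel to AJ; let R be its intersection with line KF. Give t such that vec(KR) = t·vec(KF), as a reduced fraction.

t = 4

Choose coordinates F = (0, 0), K = (1, 0), J = (0, 1), E = (-3, -2).
1. V is where the line through J parallel to KE meets line FE ⇒ V = (6, 4)
2. A lies on line EF with EA:AF = 5:(-3) ⇒ A = (9/2, 3)
through V parallel to AJ: direction (-9/2, -2); meets KF at R = (-3, 0)
R = K + t·(F−K) with t = 4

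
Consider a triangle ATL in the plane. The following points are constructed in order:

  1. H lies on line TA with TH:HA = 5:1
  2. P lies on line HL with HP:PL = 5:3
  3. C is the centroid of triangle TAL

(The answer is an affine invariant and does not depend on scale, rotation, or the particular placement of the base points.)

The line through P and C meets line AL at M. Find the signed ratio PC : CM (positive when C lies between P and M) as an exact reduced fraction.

PC:CM = -13/16

Set A = (0, 0), T = (1, 0), L = (0, 1); any affine frame gives the same invariant.
1. H lies on line TA with TH:HA = 5:1 ⇒ H = (1/6, 0)
2. P lies on line HL with HP:PL = 5:3 ⇒ P = (1/16, 5/8)
3. C is the centroid of triangle TAL ⇒ C = (1/3, 1/3)
line PC meets AL at M = (0, 9/13)
C = P + t·(M−P) with t = -13/3, so PC:CM = -13/3:16/3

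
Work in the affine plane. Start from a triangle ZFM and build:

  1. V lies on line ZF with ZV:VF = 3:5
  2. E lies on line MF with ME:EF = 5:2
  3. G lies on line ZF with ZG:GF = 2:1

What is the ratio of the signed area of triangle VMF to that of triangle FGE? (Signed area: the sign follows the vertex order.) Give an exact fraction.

[VMF]:[FGE] = 105/16

Work in coordinates with Z = (0, 0), F = (1, 0), M = (0, 1).
1. V lies on line ZF with ZV:VF = 3:5 ⇒ V = (3/8, 0)
2. E lies on line MF with ME:EF = 5:2 ⇒ E = (5/7, 2/7)
3. G lies on line ZF with ZG:GF = 2:1 ⇒ G = (2/3, 0)
2·[VMF] = -5/8, 2·[FGE] = -2/21
[VMF]:[FGE] = -5/8:-2/21 = 105/16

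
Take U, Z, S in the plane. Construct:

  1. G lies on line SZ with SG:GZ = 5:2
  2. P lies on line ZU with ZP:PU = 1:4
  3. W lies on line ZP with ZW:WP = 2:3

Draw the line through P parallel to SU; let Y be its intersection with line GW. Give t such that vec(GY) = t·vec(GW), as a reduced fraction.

t = 5/12

Set U = (0, 0), Z = (1, 0), S = (0, 1); any affine frame gives the same invariant.
1. G lies on line SZ with SG:GZ = 5:2 ⇒ G = (5/7, 2/7)
2. P lies on line ZU with ZP:PU = 1:4 ⇒ P = (4/5, 0)
3. W lies on line ZP with ZW:WP = 2:3 ⇒ W = (23/25, 0)
through P parallel to SU: direction (0, -1); meets GW at Y = (4/5, 1/6)
Y = G + t·(W−G) with t = 5/12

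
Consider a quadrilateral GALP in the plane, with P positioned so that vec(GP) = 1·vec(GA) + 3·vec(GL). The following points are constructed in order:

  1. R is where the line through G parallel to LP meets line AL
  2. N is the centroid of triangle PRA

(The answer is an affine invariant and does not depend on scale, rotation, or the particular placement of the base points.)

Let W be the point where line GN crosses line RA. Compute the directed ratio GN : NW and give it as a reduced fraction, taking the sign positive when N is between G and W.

Set G = (0, 0), A = (1, 0), L = (0, 1), P = (1, 3); any affine frame gives the same invariant.
1. R is where the line through G parallel to LP meets line AL ⇒ R = (1/3, 2/3)
2. N is the centroid of triangle PRA ⇒ N = (7/9, 11/9)
line GN meets RA at W = (7/18, 11/18)
N = G + t·(W−G) with t = 2, so GN:NW = 2:-1

GN:NW = -2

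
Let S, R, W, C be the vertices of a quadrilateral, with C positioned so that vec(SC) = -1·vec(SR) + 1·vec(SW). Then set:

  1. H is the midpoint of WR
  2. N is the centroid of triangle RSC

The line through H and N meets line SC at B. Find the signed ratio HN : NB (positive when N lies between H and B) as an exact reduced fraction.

HN:NB = 2

Work in coordinates with S = (0, 0), R = (1, 0), W = (0, 1), C = (-1, 1).
1. H is the midpoint of WR ⇒ H = (1/2, 1/2)
2. N is the centroid of triangle RSC ⇒ N = (0, 1/3)
line HN meets SC at B = (-1/4, 1/4)
N = H + t·(B−H) with t = 2/3, so HN:NB = 2/3:1/3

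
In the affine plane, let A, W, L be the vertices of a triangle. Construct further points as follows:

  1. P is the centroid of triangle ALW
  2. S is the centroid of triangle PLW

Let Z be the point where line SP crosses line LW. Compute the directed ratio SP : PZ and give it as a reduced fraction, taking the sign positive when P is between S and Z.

Work in coordinates with A = (0, 0), W = (1, 0), L = (0, 1).
1. P is the centroid of triangle ALW ⇒ P = (1/3, 1/3)
2. S is the centroid of triangle PLW ⇒ S = (4/9, 4/9)
line SP meets LW at Z = (1/2, 1/2)
P = S + t·(Z−S) with t = -2, so SP:PZ = -2:3

SP:PZ = -2/3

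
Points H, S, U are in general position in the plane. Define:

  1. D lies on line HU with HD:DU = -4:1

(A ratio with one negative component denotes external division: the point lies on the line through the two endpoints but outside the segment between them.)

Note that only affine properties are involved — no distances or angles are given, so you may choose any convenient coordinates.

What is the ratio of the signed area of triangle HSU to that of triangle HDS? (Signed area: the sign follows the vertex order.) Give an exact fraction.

[HSU]:[HDS] = -3/4

Work in coordinates with H = (0, 0), S = (1, 0), U = (0, 1).
1. D lies on line HU with HD:DU = -4:1 ⇒ D = (0, 4/3)
2·[HSU] = 1, 2·[HDS] = -4/3
[HSU]:[HDS] = 1:-4/3 = -3/4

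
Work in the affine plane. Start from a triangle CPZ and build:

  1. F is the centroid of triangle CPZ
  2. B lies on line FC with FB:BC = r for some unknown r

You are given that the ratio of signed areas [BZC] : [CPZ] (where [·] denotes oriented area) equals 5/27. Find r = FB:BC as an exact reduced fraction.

r = 4/5

Choose coordinates C = (0, 0), P = (1, 0), Z = (0, 1).
1. F is the centroid of triangle CPZ ⇒ F = (1/3, 1/3)
2. With FB:BC = r, write λ = r/(r+1) so B = F + λ·(C−F); B is affine-linear in λ
Every point depending on B is an affine combination of B and λ-independent points, so each such coordinate is linear in λ; the λ² term in each signed area is a multiple of (C−F)×(C−F) = 0, so 2·[BZC] and 2·[CPZ] are each linear in λ. Evaluating at λ=0 and λ=1:
  2·[BZC] = -1/3·λ + 1/3,   2·[CPZ] = 1
So [BZC]:[CPZ] = (-1/3·λ + 1/3) / (1). Setting this equal to 5/27:
  -1/3·λ + 1/3 = 5/27·(1)  ⇒  λ = 4/9
Then r = λ/(1−λ) = (4/9)/(5/9) = 4/5. Check: with r = 4/5, B = (5/27, 5/27) and [BZC]:[CPZ] = 5/27 as required.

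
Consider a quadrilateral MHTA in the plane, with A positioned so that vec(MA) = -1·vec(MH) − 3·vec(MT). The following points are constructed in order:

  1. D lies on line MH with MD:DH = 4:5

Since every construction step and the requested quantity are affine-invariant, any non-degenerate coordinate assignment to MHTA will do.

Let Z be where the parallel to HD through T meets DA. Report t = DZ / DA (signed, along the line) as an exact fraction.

Work in coordinates with M = (0, 0), H = (1, 0), T = (0, 1), A = (-1, -3).
1. D lies on line MH with MD:DH = 4:5 ⇒ D = (4/9, 0)
through T parallel to HD: direction (-5/9, 0); meets DA at Z = (25/27, 1)
Z = D + t·(A−D) with t = -1/3

t = -1/3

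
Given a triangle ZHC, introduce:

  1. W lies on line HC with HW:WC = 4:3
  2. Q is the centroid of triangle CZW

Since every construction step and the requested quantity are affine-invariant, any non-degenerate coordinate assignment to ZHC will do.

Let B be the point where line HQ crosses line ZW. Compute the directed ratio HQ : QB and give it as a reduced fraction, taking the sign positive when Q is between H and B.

HQ:QB = -5

Work in coordinates with Z = (0, 0), H = (1, 0), C = (0, 1).
1. W lies on line HC with HW:WC = 4:3 ⇒ W = (3/7, 4/7)
2. Q is the centroid of triangle CZW ⇒ Q = (1/7, 11/21)
line HQ meets ZW at B = (11/35, 44/105)
Q = H + t·(B−H) with t = 5/4, so HQ:QB = 5/4:-1/4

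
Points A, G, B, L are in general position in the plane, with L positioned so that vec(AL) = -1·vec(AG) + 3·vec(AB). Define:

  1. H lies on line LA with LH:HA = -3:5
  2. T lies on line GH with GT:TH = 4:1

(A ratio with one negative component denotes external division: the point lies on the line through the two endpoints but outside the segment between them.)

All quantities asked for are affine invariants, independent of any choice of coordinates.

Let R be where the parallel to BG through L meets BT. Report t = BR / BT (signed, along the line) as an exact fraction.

Assign A = (0, 0), G = (1, 0), B = (0, 1), L = (-1, 3) — the answer is frame-independent, so this choice is without loss of generality.
1. H lies on line LA with LH:HA = -3:5 ⇒ H = (-5/2, 15/2)
2. T lies on line GH with GT:TH = 4:1 ⇒ T = (-9/5, 6)
through L parallel to BG: direction (1, -1); meets BT at R = (-9/16, 41/16)
R = B + t·(T−B) with t = 5/16

t = 5/16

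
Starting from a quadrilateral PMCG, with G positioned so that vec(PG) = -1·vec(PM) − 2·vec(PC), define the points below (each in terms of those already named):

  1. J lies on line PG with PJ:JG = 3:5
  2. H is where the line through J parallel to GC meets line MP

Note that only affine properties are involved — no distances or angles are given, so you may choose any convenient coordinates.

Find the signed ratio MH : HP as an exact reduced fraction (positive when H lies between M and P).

Assign P = (0, 0), M = (1, 0), C = (0, 1), G = (-1, -2) — the answer is frame-independent, so this choice is without loss of generality.
1. J lies on line PG with PJ:JG = 3:5 ⇒ J = (-3/8, -3/4)
2. H is where the line through J parallel to GC meets line MP ⇒ H = (-1/8, 0)
H = M + t·(P−M) with t = 9/8, so MH:HP = t:(1−t) = 9/8:-1/8

MH:HP = -9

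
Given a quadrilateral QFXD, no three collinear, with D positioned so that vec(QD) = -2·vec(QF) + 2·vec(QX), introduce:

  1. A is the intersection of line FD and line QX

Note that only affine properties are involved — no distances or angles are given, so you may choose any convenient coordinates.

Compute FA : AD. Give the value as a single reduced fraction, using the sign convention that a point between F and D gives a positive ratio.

Set Q = (0, 0), F = (1, 0), X = (0, 1), D = (-2, 2); any affine frame gives the same invariant.
1. A is the intersection of line FD and line QX ⇒ A = (0, 2/3)
A = F + t·(D−F) with t = 1/3, so FA:AD = t:(1−t) = 1/3:2/3

FA:AD = 1/2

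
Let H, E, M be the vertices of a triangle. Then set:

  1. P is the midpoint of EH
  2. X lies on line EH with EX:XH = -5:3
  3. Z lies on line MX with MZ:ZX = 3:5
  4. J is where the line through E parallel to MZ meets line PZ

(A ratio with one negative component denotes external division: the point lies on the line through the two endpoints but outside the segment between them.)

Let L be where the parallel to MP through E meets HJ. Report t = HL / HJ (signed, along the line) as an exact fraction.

t = 16/11

Choose coordinates H = (0, 0), E = (1, 0), M = (0, 1).
1. P is the midpoint of EH ⇒ P = (1/2, 0)
2. X lies on line EH with EX:XH = -5:3 ⇒ X = (-3/2, 0)
3. Z lies on line MX with MZ:ZX = 3:5 ⇒ Z = (-9/16, 5/8)
4. J is where the line through E parallel to MZ meets line PZ ⇒ J = (49/64, -5/32)
through E parallel to MP: direction (1/2, -1); meets HJ at L = (49/44, -5/22)
L = H + t·(J−H) with t = 16/11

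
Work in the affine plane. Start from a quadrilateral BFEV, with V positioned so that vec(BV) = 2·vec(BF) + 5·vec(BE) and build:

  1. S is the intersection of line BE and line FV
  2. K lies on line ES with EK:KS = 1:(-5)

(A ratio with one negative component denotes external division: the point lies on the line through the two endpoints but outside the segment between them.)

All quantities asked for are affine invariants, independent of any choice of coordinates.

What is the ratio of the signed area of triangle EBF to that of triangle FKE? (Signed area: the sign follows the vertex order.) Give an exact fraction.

[EBF]:[FKE] = 2/3

Assign B = (0, 0), F = (1, 0), E = (0, 1), V = (2, 5) — the answer is frame-independent, so this choice is without loss of generality.
1. S is the intersection of line BE and line FV ⇒ S = (0, -5)
2. K lies on line ES with EK:KS = 1:(-5) ⇒ K = (0, 5/2)
2·[EBF] = 1, 2·[FKE] = 3/2
[EBF]:[FKE] = 1:3/2 = 2/3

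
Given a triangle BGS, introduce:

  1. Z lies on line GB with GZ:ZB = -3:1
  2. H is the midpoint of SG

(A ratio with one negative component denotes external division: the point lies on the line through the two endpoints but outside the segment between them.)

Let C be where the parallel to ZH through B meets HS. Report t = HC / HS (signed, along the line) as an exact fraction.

Set B = (0, 0), G = (1, 0), S = (0, 1); any affine frame gives the same invariant.
1. Z lies on line GB with GZ:ZB = -3:1 ⇒ Z = (-1/2, 0)
2. H is the midpoint of SG ⇒ H = (1/2, 1/2)
through B parallel to ZH: direction (1, 1/2); meets HS at C = (2/3, 1/3)
C = H + t·(S−H) with t = -1/3

t = -1/3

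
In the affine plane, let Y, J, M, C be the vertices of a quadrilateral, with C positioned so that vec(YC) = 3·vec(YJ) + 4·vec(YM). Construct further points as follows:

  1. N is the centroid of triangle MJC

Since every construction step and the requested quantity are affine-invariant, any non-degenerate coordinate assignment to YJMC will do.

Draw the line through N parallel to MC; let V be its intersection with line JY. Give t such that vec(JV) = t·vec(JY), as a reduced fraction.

t = 4/3

Choose coordinates Y = (0, 0), J = (1, 0), M = (0, 1), C = (3, 4).
1. N is the centroid of triangle MJC ⇒ N = (4/3, 5/3)
through N parallel to MC: direction (3, 3); meets JY at V = (-1/3, 0)
V = J + t·(Y−J) with t = 4/3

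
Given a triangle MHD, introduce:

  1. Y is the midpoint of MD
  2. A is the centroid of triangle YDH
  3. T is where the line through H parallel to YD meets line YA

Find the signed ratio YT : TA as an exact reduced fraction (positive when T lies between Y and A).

Assign M = (0, 0), H = (1, 0), D = (0, 1) — the answer is frame-independent, so this choice is without loss of generality.
1. Y is the midpoint of MD ⇒ Y = (0, 1/2)
2. A is the centroid of triangle YDH ⇒ A = (1/3, 1/2)
3. T is where the line through H parallel to YD meets line YA ⇒ T = (1, 1/2)
T = Y + t·(A−Y) with t = 3, so YT:TA = t:(1−t) = 3:-2

YT:TA = -3/2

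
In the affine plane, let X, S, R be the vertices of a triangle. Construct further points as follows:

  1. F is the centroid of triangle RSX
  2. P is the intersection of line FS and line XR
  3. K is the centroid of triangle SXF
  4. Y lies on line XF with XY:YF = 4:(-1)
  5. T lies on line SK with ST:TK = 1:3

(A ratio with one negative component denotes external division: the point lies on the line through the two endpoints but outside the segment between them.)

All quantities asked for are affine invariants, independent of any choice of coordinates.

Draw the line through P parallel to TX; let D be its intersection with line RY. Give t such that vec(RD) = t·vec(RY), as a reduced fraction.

t = 93/106

Work in coordinates with X = (0, 0), S = (1, 0), R = (0, 1).
1. F is the centroid of triangle RSX ⇒ F = (1/3, 1/3)
2. P is the intersection of line FS and line XR ⇒ P = (0, 1/2)
3. K is the centroid of triangle SXF ⇒ K = (4/9, 1/9)
4. Y lies on line XF with XY:YF = 4:(-1) ⇒ Y = (4/9, 4/9)
5. T lies on line SK with ST:TK = 1:3 ⇒ T = (31/36, 1/36)
through P parallel to TX: direction (-31/36, -1/36); meets RY at D = (62/159, 163/318)
D = R + t·(Y−R) with t = 93/106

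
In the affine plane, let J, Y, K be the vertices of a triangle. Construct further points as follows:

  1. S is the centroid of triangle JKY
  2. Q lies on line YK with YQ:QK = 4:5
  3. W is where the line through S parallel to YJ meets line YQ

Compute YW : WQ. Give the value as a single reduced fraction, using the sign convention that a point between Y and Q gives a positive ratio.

Choose coordinates J = (0, 0), Y = (1, 0), K = (0, 1).
1. S is the centroid of triangle JKY ⇒ S = (1/3, 1/3)
2. Q lies on line YK with YQ:QK = 4:5 ⇒ Q = (5/9, 4/9)
3. W is where the line through S parallel to YJ meets line YQ ⇒ W = (2/3, 1/3)
W = Y + t·(Q−Y) with t = 3/4, so YW:WQ = t:(1−t) = 3/4:1/4

YW:WQ = 3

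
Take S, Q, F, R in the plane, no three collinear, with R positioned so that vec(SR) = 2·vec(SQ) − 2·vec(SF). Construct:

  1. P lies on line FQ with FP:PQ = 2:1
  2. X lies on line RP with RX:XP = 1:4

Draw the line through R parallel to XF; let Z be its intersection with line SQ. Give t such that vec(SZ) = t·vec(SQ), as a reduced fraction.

t = 12/19

Work in coordinates with S = (0, 0), Q = (1, 0), F = (0, 1), R = (2, -2).
1. P lies on line FQ with FP:PQ = 2:1 ⇒ P = (2/3, 1/3)
2. X lies on line RP with RX:XP = 1:4 ⇒ X = (26/15, -23/15)
through R parallel to XF: direction (-26/15, 38/15); meets SQ at Z = (12/19, 0)
Z = S + t·(Q−S) with t = 12/19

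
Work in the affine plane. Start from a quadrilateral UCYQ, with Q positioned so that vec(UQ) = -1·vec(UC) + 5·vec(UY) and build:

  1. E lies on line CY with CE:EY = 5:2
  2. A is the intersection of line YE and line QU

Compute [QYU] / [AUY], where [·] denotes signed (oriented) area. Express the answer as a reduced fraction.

[QYU]:[AUY] = -4

Set U = (0, 0), C = (1, 0), Y = (0, 1), Q = (-1, 5); any affine frame gives the same invariant.
1. E lies on line CY with CE:EY = 5:2 ⇒ E = (2/7, 5/7)
2. A is the intersection of line YE and line QU ⇒ A = (-1/4, 5/4)
2·[QYU] = -1, 2·[AUY] = 1/4
[QYU]:[AUY] = -1:1/4 = -4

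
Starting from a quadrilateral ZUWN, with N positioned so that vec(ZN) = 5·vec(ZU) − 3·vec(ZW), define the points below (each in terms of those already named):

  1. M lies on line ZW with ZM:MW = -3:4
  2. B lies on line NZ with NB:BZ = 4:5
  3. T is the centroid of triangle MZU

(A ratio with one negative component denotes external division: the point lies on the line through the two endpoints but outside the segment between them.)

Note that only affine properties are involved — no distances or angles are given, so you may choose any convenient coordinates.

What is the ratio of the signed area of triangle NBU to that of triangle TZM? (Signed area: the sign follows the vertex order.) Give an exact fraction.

[NBU]:[TZM] = -4/3

Set Z = (0, 0), U = (1, 0), W = (0, 1), N = (5, -3); any affine frame gives the same invariant.
1. M lies on line ZW with ZM:MW = -3:4 ⇒ M = (0, -3)
2. B lies on line NZ with NB:BZ = 4:5 ⇒ B = (25/9, -5/3)
3. T is the centroid of triangle MZU ⇒ T = (1/3, -1)
2·[NBU] = -4/3, 2·[TZM] = 1
[NBU]:[TZM] = -4/3:1 = -4/3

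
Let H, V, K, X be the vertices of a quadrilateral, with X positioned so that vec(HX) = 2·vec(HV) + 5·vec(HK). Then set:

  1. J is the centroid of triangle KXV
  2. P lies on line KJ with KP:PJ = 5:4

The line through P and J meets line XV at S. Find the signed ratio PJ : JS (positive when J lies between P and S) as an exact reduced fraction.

PJ:JS = 8/9

Choose coordinates H = (0, 0), V = (1, 0), K = (0, 1), X = (2, 5).
1. J is the centroid of triangle KXV ⇒ J = (1, 2)
2. P lies on line KJ with KP:PJ = 5:4 ⇒ P = (5/9, 14/9)
line PJ meets XV at S = (3/2, 5/2)
J = P + t·(S−P) with t = 8/17, so PJ:JS = 8/17:9/17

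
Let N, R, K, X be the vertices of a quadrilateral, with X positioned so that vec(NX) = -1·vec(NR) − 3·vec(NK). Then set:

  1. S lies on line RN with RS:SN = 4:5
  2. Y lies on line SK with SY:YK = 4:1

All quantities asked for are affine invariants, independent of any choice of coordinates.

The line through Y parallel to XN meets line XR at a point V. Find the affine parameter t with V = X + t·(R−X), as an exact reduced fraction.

t = -7/45

Work in coordinates with N = (0, 0), R = (1, 0), K = (0, 1), X = (-1, -3).
1. S lies on line RN with RS:SN = 4:5 ⇒ S = (5/9, 0)
2. Y lies on line SK with SY:YK = 4:1 ⇒ Y = (1/9, 4/5)
through Y parallel to XN: direction (1, 3); meets XR at V = (-59/45, -52/15)
V = X + t·(R−X) with t = -7/45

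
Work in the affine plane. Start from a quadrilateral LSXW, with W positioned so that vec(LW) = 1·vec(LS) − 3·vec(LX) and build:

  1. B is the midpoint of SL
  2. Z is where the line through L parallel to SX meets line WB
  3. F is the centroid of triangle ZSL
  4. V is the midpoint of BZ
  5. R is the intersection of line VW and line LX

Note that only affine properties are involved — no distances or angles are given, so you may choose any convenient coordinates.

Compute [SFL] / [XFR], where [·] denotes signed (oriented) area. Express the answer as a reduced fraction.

[SFL]:[XFR] = -3/16

Work in coordinates with L = (0, 0), S = (1, 0), X = (0, 1), W = (1, -3).
1. B is the midpoint of SL ⇒ B = (1/2, 0)
2. Z is where the line through L parallel to SX meets line WB ⇒ Z = (3/5, -3/5)
3. F is the centroid of triangle ZSL ⇒ F = (8/15, -1/5)
4. V is the midpoint of BZ ⇒ V = (11/20, -3/10)
5. R is the intersection of line VW and line LX ⇒ R = (0, 3)
2·[SFL] = -1/5, 2·[XFR] = 16/15
[SFL]:[XFR] = -1/5:16/15 = -3/16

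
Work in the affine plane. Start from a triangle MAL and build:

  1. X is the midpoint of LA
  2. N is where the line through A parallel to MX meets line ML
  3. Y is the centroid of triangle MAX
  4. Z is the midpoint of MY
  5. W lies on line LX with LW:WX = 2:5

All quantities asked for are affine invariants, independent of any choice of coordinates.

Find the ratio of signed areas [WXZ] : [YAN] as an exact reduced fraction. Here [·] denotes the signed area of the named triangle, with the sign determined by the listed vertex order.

Work in coordinates with M = (0, 0), A = (1, 0), L = (0, 1).
1. X is the midpoint of LA ⇒ X = (1/2, 1/2)
2. N is where the line through A parallel to MX meets line ML ⇒ N = (0, -1)
3. Y is the centroid of triangle MAX ⇒ Y = (1/2, 1/6)
4. Z is the midpoint of MY ⇒ Z = (1/4, 1/12)
5. W lies on line LX with LW:WX = 2:5 ⇒ W = (1/7, 6/7)
2·[WXZ] = -5/21, 2·[YAN] = -2/3
[WXZ]:[YAN] = -5/21:-2/3 = 5/14

[WXZ]:[YAN] = 5/14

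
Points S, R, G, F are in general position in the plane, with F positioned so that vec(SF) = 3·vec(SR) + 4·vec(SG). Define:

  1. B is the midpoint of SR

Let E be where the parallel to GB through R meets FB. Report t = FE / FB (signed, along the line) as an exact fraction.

t = 8/9

Assign S = (0, 0), R = (1, 0), G = (0, 1), F = (3, 4) — the answer is frame-independent, so this choice is without loss of generality.
1. B is the midpoint of SR ⇒ B = (1/2, 0)
through R parallel to GB: direction (1/2, -1); meets FB at E = (7/9, 4/9)
E = F + t·(B−F) with t = 8/9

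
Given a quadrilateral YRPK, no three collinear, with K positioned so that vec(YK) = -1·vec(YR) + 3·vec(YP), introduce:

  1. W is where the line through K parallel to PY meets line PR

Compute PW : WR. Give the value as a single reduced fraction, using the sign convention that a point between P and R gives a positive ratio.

Work in coordinates with Y = (0, 0), R = (1, 0), P = (0, 1), K = (-1, 3).
1. W is where the line through K parallel to PY meets line PR ⇒ W = (-1, 2)
W = P + t·(R−P) with t = -1, so PW:WR = t:(1−t) = -1:2

PW:WR = -1/2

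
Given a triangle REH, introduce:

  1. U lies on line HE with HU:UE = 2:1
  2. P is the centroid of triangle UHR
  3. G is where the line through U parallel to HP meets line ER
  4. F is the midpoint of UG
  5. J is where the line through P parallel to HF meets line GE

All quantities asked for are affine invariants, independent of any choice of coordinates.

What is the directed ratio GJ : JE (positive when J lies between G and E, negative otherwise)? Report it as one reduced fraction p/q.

GJ:JE = -14/29

Set R = (0, 0), E = (1, 0), H = (0, 1); any affine frame gives the same invariant.
1. U lies on line HE with HU:UE = 2:1 ⇒ U = (2/3, 1/3)
2. P is the centroid of triangle UHR ⇒ P = (2/9, 4/9)
3. G is where the line through U parallel to HP meets line ER ⇒ G = (4/5, 0)
4. F is the midpoint of UG ⇒ F = (11/15, 1/6)
5. J is where the line through P parallel to HF meets line GE ⇒ J = (46/75, 0)
J = G + t·(E−G) with t = -14/15, so GJ:JE = t:(1−t) = -14/15:29/15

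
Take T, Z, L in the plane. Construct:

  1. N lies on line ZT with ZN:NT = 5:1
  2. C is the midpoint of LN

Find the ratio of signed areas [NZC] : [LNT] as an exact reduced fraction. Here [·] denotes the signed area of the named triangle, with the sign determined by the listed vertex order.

Choose coordinates T = (0, 0), Z = (1, 0), L = (0, 1).
1. N lies on line ZT with ZN:NT = 5:1 ⇒ N = (1/6, 0)
2. C is the midpoint of LN ⇒ C = (1/12, 1/2)
2·[NZC] = 5/12, 2·[LNT] = -1/6
[NZC]:[LNT] = 5/12:-1/6 = -5/2

[NZC]:[LNT] = -5/2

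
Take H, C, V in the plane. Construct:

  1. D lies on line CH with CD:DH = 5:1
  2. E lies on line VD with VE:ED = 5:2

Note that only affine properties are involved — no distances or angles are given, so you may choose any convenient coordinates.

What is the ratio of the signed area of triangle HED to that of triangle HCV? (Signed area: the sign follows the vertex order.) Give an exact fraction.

Choose coordinates H = (0, 0), C = (1, 0), V = (0, 1).
1. D lies on line CH with CD:DH = 5:1 ⇒ D = (1/6, 0)
2. E lies on line VD with VE:ED = 5:2 ⇒ E = (5/42, 2/7)
2·[HED] = -1/21, 2·[HCV] = 1
[HED]:[HCV] = -1/21:1 = -1/21

[HED]:[HCV] = -1/21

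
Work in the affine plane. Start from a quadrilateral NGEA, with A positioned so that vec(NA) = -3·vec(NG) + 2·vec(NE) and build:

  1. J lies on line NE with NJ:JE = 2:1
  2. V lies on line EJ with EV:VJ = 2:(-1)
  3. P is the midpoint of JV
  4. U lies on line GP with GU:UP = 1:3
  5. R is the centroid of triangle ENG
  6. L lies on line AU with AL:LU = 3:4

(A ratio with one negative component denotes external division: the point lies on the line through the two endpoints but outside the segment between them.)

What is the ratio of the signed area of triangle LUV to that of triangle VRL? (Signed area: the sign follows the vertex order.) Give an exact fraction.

Set N = (0, 0), G = (1, 0), E = (0, 1), A = (-3, 2); any affine frame gives the same invariant.
1. J lies on line NE with NJ:JE = 2:1 ⇒ J = (0, 2/3)
2. V lies on line EJ with EV:VJ = 2:(-1) ⇒ V = (0, 1/3)
3. P is the midpoint of JV ⇒ P = (0, 1/2)
4. U lies on line GP with GU:UP = 1:3 ⇒ U = (3/4, 1/8)
5. R is the centroid of triangle ENG ⇒ R = (1/3, 1/3)
6. L lies on line AU with AL:LU = 3:4 ⇒ L = (-39/28, 67/56)
2·[LUV] = -5/14, 2·[VRL] = 145/504
[LUV]:[VRL] = -5/14:145/504 = -36/29

[LUV]:[VRL] = -36/29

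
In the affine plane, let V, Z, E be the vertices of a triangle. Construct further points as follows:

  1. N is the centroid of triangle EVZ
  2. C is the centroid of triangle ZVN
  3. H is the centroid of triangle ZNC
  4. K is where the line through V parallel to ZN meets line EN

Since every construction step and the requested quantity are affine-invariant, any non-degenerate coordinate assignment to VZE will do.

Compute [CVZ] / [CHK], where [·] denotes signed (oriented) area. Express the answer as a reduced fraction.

Choose coordinates V = (0, 0), Z = (1, 0), E = (0, 1).
1. N is the centroid of triangle EVZ ⇒ N = (1/3, 1/3)
2. C is the centroid of triangle ZVN ⇒ C = (4/9, 1/9)
3. H is the centroid of triangle ZNC ⇒ H = (16/27, 4/27)
4. K is where the line through V parallel to ZN meets line EN ⇒ K = (2/3, -1/3)
2·[CVZ] = 1/9, 2·[CHK] = -2/27
[CVZ]:[CHK] = 1/9:-2/27 = -3/2

[CVZ]:[CHK] = -3/2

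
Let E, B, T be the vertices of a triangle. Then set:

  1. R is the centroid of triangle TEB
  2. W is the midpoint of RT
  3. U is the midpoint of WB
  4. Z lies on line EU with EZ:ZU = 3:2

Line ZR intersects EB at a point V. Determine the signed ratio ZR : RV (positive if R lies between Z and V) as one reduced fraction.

Assign E = (0, 0), B = (1, 0), T = (0, 1) — the answer is frame-independent, so this choice is without loss of generality.
1. R is the centroid of triangle TEB ⇒ R = (1/3, 1/3)
2. W is the midpoint of RT ⇒ W = (1/6, 2/3)
3. U is the midpoint of WB ⇒ U = (7/12, 1/3)
4. Z lies on line EU with EZ:ZU = 3:2 ⇒ Z = (7/20, 1/5)
line ZR meets EB at V = (3/8, 0)
R = Z + t·(V−Z) with t = -2/3, so ZR:RV = -2/3:5/3

ZR:RV = -2/5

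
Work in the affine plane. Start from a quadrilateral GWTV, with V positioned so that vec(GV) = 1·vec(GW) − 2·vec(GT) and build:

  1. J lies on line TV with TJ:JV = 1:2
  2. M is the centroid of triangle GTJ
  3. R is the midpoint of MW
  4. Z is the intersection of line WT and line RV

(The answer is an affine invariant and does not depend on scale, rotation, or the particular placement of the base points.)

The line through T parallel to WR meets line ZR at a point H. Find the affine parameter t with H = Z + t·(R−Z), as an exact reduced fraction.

Assign G = (0, 0), W = (1, 0), T = (0, 1), V = (1, -2) — the answer is frame-independent, so this choice is without loss of generality.
1. J lies on line TV with TJ:JV = 1:2 ⇒ J = (1/3, 0)
2. M is the centroid of triangle GTJ ⇒ M = (1/9, 1/3)
3. R is the midpoint of MW ⇒ R = (5/9, 1/6)
4. Z is the intersection of line WT and line RV ⇒ Z = (15/31, 16/31)
through T parallel to WR: direction (-4/9, 1/6); meets ZR at H = (5/12, 27/32)
H = Z + t·(R−Z) with t = -15/16

t = -15/16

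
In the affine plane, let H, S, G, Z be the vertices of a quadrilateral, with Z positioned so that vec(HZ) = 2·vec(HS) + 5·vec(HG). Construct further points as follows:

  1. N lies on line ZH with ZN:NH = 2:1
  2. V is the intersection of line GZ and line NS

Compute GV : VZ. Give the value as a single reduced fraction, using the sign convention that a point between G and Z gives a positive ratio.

Choose coordinates H = (0, 0), S = (1, 0), G = (0, 1), Z = (2, 5).
1. N lies on line ZH with ZN:NH = 2:1 ⇒ N = (2/3, 5/3)
2. V is the intersection of line GZ and line NS ⇒ V = (4/7, 15/7)
V = G + t·(Z−G) with t = 2/7, so GV:VZ = t:(1−t) = 2/7:5/7

GV:VZ = 2/5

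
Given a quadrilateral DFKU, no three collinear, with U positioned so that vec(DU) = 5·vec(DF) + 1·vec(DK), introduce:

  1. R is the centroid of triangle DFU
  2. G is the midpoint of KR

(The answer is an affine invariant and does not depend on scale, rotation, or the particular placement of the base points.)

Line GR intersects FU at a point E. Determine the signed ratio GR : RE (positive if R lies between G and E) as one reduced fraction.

GR:RE = 7

Set D = (0, 0), F = (1, 0), K = (0, 1), U = (5, 1); any affine frame gives the same invariant.
1. R is the centroid of triangle DFU ⇒ R = (2, 1/3)
2. G is the midpoint of KR ⇒ G = (1, 2/3)
line GR meets FU at E = (15/7, 2/7)
R = G + t·(E−G) with t = 7/8, so GR:RE = 7/8:1/8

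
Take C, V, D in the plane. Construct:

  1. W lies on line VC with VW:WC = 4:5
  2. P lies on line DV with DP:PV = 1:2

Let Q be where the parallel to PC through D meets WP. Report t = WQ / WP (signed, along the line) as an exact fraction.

Set C = (0, 0), V = (1, 0), D = (0, 1); any affine frame gives the same invariant.
1. W lies on line VC with VW:WC = 4:5 ⇒ W = (5/9, 0)
2. P lies on line DV with DP:PV = 1:2 ⇒ P = (1/3, 2/3)
through D parallel to PC: direction (-1/3, -2/3); meets WP at Q = (2/15, 19/15)
Q = W + t·(P−W) with t = 19/10

t = 19/10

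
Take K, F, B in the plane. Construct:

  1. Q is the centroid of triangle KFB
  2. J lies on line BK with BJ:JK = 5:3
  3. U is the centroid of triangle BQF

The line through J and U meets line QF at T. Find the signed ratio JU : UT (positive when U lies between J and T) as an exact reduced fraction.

Assign K = (0, 0), F = (1, 0), B = (0, 1) — the answer is frame-independent, so this choice is without loss of generality.
1. Q is the centroid of triangle KFB ⇒ Q = (1/3, 1/3)
2. J lies on line BK with BJ:JK = 5:3 ⇒ J = (0, 3/8)
3. U is the centroid of triangle BQF ⇒ U = (4/9, 4/9)
line JU meets QF at T = (4/21, 17/42)
U = J + t·(T−J) with t = 7/3, so JU:UT = 7/3:-4/3

JU:UT = -7/4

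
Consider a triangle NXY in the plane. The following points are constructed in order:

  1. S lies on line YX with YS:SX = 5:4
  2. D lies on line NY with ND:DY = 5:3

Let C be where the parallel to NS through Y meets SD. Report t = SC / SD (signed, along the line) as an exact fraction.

t = 8/5

Set N = (0, 0), X = (1, 0), Y = (0, 1); any affine frame gives the same invariant.
1. S lies on line YX with YS:SX = 5:4 ⇒ S = (5/9, 4/9)
2. D lies on line NY with ND:DY = 5:3 ⇒ D = (0, 5/8)
through Y parallel to NS: direction (5/9, 4/9); meets SD at C = (-1/3, 11/15)
C = S + t·(D−S) with t = 8/5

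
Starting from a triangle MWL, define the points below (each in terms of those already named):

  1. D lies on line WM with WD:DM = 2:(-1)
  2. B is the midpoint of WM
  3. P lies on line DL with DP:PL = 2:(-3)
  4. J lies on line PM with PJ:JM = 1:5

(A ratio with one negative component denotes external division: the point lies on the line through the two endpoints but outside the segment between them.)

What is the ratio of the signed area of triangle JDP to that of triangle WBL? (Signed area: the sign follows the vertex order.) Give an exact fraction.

[JDP]:[WBL] = -2/3

Assign M = (0, 0), W = (1, 0), L = (0, 1) — the answer is frame-independent, so this choice is without loss of generality.
1. D lies on line WM with WD:DM = 2:(-1) ⇒ D = (-1, 0)
2. B is the midpoint of WM ⇒ B = (1/2, 0)
3. P lies on line DL with DP:PL = 2:(-3) ⇒ P = (-3, -2)
4. J lies on line PM with PJ:JM = 1:5 ⇒ J = (-5/2, -5/3)
2·[JDP] = 1/3, 2·[WBL] = -1/2
[JDP]:[WBL] = 1/3:-1/2 = -2/3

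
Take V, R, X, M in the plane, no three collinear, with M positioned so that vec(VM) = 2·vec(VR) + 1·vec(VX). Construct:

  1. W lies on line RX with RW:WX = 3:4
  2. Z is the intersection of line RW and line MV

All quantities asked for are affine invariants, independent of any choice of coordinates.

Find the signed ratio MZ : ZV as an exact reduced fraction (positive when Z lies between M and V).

MZ:ZV = 2

Choose coordinates V = (0, 0), R = (1, 0), X = (0, 1), M = (2, 1).
1. W lies on line RX with RW:WX = 3:4 ⇒ W = (4/7, 3/7)
2. Z is the intersection of line RW and line MV ⇒ Z = (2/3, 1/3)
Z = M + t·(V−M) with t = 2/3, so MZ:ZV = t:(1−t) = 2/3:1/3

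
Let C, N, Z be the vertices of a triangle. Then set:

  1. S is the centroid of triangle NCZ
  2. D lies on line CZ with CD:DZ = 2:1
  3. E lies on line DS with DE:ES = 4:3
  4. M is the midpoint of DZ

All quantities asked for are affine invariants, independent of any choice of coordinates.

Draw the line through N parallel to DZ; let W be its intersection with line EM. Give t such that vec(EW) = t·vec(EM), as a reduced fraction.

t = -17/4

Choose coordinates C = (0, 0), N = (1, 0), Z = (0, 1).
1. S is the centroid of triangle NCZ ⇒ S = (1/3, 1/3)
2. D lies on line CZ with CD:DZ = 2:1 ⇒ D = (0, 2/3)
3. E lies on line DS with DE:ES = 4:3 ⇒ E = (4/21, 10/21)
4. M is the midpoint of DZ ⇒ M = (0, 5/6)
through N parallel to DZ: direction (0, 1/3); meets EM at W = (1, -25/24)
W = E + t·(M−E) with t = -17/4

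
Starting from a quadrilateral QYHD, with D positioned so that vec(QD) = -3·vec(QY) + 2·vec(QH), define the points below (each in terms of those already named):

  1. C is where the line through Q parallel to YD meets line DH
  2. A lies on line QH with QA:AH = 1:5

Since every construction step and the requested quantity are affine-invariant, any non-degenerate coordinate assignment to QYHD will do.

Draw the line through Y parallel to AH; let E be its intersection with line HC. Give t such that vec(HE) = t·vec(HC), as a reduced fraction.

Choose coordinates Q = (0, 0), Y = (1, 0), H = (0, 1), D = (-3, 2).
1. C is where the line through Q parallel to YD meets line DH ⇒ C = (-6, 3)
2. A lies on line QH with QA:AH = 1:5 ⇒ A = (0, 1/6)
through Y parallel to AH: direction (0, 5/6); meets HC at E = (1, 2/3)
E = H + t·(C−H) with t = -1/6

t = -1/6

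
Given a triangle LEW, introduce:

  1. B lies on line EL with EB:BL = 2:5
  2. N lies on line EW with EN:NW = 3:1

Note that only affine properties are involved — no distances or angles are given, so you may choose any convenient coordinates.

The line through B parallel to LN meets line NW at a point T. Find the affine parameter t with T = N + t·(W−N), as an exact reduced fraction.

Set L = (0, 0), E = (1, 0), W = (0, 1); any affine frame gives the same invariant.
1. B lies on line EL with EB:BL = 2:5 ⇒ B = (5/7, 0)
2. N lies on line EW with EN:NW = 3:1 ⇒ N = (1/4, 3/4)
through B parallel to LN: direction (1/4, 3/4); meets NW at T = (11/14, 3/14)
T = N + t·(W−N) with t = -15/7

t = -15/7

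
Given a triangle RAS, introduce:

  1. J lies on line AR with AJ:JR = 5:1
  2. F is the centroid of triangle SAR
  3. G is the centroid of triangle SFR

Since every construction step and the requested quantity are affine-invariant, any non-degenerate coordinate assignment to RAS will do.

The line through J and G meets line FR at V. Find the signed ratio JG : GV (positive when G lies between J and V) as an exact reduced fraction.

Assign R = (0, 0), A = (1, 0), S = (0, 1) — the answer is frame-independent, so this choice is without loss of generality.
1. J lies on line AR with AJ:JR = 5:1 ⇒ J = (1/6, 0)
2. F is the centroid of triangle SAR ⇒ F = (1/3, 1/3)
3. G is the centroid of triangle SFR ⇒ G = (1/9, 4/9)
line JG meets FR at V = (4/27, 4/27)
G = J + t·(V−J) with t = 3, so JG:GV = 3:-2

JG:GV = -3/2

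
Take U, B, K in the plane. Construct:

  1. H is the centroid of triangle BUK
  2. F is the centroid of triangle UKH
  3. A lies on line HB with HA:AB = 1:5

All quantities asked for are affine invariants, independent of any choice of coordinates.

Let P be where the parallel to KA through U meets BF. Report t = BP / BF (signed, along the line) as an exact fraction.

t = 13/8

Set U = (0, 0), B = (1, 0), K = (0, 1); any affine frame gives the same invariant.
1. H is the centroid of triangle BUK ⇒ H = (1/3, 1/3)
2. F is the centroid of triangle UKH ⇒ F = (1/9, 4/9)
3. A lies on line HB with HA:AB = 1:5 ⇒ A = (4/9, 5/18)
through U parallel to KA: direction (4/9, -13/18); meets BF at P = (-4/9, 13/18)
P = B + t·(F−B) with t = 13/8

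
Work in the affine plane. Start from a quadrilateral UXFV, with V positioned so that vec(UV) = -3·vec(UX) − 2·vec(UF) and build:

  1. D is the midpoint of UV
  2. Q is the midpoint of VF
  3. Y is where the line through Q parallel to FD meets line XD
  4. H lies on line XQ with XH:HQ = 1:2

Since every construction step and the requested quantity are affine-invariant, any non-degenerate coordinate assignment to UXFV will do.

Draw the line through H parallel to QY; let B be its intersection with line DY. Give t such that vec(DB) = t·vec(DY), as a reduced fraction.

t = -25/9

Set U = (0, 0), X = (1, 0), F = (0, 1), V = (-3, -2); any affine frame gives the same invariant.
1. D is the midpoint of UV ⇒ D = (-3/2, -1)
2. Q is the midpoint of VF ⇒ Q = (-3/2, -1/2)
3. Y is where the line through Q parallel to FD meets line XD ⇒ Y = (-57/28, -17/14)
4. H lies on line XQ with XH:HQ = 1:2 ⇒ H = (1/6, -1/6)
through H parallel to QY: direction (-15/28, -5/7); meets DY at B = (-1/84, -17/42)
B = D + t·(Y−D) with t = -25/9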